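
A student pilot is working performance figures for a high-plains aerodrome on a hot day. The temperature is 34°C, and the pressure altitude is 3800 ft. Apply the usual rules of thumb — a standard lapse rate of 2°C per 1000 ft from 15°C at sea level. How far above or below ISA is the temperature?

ISA+26.6°C

ISA temperature at 3800 ft = 15 − 2 × (3800/1000) = 7.4°C.
Deviation = OAT − ISA = 34 − 7.4 = +26.6°C.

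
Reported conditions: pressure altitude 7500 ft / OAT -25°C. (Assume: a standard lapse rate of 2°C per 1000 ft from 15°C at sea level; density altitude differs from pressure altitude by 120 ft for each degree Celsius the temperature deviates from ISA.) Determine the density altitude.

ISA temperature at 7500 ft = 15 − 2 × (7500/1000) = 0°C.
ISA deviation = -25 − 0 = -25°C.
Density altitude = 7500 + 120 × (-25) = 7500 + (-3000) = 4500 ft.

4500 ft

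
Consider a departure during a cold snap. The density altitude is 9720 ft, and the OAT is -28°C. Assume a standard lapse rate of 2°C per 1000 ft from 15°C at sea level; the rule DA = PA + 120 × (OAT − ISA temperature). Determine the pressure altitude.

12000 ft

DA = PA + 120 × (OAT − (15 − 2·PA/1000)) = PA + 120·OAT − 1800 + 0.24·PA = 1.24·PA + 120·OAT − 1800.
So 1.24·PA = 9720 − 120 × (-28) + 1800 = 14880.
PA = 14880 / 1.24 = 12000 ft.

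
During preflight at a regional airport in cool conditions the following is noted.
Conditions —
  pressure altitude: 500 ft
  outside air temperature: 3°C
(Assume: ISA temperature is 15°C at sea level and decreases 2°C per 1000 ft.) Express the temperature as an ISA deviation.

ISA-11°C

ISA temperature at 500 ft = 15 − 2 × (500/1000) = 14°C.
Deviation = OAT − ISA = 3 − 14 = -11°C.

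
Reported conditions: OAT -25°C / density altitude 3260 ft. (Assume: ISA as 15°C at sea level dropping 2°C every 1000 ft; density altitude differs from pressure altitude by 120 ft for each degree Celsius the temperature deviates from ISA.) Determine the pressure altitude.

DA = PA + 120 × (OAT − (15 − 2·PA/1000)) = PA + 120·OAT − 1800 + 0.24·PA = 1.24·PA + 120·OAT − 1800.
So 1.24·PA = 3260 − 120 × (-25) + 1800 = 8060.
PA = 8060 / 1.24 = 6500 ft.

6500 ft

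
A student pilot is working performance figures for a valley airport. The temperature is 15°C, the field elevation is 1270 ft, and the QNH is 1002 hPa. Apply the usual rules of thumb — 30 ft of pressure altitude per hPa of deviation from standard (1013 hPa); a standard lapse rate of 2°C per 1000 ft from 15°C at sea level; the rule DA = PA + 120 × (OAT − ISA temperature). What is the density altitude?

1984 ft

Pressure altitude = 1270 + (1013 − 1002) × 30 = 1270 + (+330) = 1600 ft.
ISA temperature at 1600 ft = 15 − 2 × (1600/1000) = 11.8°C.
ISA deviation = 15 − 11.8 = +3.2°C.
Density altitude = 1600 + 120 × (3.2) = 1984 ft.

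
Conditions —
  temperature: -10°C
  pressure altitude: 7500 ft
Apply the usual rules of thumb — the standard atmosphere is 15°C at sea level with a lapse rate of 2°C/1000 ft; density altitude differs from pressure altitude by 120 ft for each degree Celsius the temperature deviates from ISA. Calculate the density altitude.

ISA temperature at 7500 ft = 15 − 2 × (7500/1000) = 0°C.
ISA deviation = -10 − 0 = -10°C.
Density altitude = 7500 + 120 × (-10) = 7500 + (-1200) = 6300 ft.

6300 ft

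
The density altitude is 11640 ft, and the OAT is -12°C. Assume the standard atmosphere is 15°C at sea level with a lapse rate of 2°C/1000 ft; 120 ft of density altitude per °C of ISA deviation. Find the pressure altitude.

DA = PA + 120 × (OAT − (15 − 2·PA/1000)) = PA + 120·OAT − 1800 + 0.24·PA = 1.24·PA + 120·OAT − 1800.
So 1.24·PA = 11640 − 120 × (-12) + 1800 = 14880.
PA = 14880 / 1.24 = 12000 ft.

12000 ft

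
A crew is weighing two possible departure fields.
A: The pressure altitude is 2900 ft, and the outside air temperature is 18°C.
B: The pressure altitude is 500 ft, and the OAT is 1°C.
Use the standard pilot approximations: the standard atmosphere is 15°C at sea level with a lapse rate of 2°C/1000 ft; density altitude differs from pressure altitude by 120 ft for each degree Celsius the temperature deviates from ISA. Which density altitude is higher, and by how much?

A: ISA temp = 9.2°C, deviation +8.8°C, DA = 2900 + 120 × 8.8 = 3956 ft.
B: ISA temp = 14°C, deviation -13°C, DA = 500 + 120 × (-13) = -1060 ft.
A is higher by 3956 − (-1060) = 5016 ft.

A by 5016 ft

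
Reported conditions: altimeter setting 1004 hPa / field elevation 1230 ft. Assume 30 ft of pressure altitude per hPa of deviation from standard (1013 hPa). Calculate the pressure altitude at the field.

Pressure correction = (1013 − 1004) × 30 = +270 ft.
Pressure altitude = 1230 + (+270) = 1500 ft.

1500 ft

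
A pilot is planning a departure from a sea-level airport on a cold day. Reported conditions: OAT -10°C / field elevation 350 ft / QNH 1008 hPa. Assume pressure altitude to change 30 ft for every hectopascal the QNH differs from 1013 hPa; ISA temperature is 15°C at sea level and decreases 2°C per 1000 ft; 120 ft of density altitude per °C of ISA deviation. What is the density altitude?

-2380 ft

Pressure altitude = 350 + (1013 − 1008) × 30 = 350 + (+150) = 500 ft.
ISA temperature at 500 ft = 15 − 2 × (500/1000) = 14°C.
ISA deviation = -10 − 14 = -24°C.
Density altitude = 500 + 120 × (-24) = -2380 ft.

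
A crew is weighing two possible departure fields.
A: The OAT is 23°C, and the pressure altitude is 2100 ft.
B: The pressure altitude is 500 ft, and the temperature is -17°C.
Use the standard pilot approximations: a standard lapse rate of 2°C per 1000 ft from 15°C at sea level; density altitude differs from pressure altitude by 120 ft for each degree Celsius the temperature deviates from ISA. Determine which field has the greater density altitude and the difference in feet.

A by 6784 ft

A: ISA temp = 10.8°C, deviation +12.2°C, DA = 2100 + 120 × 12.2 = 3564 ft.
B: ISA temp = 14°C, deviation -31°C, DA = 500 + 120 × (-31) = -3220 ft.
A is higher by 3564 − (-3220) = 6784 ft.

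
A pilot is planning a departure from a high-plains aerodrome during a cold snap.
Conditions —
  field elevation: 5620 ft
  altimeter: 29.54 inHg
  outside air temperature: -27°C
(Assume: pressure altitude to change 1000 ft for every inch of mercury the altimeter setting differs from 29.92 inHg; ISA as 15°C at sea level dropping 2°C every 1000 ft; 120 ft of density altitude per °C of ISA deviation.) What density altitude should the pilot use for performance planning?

2400 ft

Pressure altitude = 5620 + (29.92 − 29.54) × 1000 = 5620 + (+380) = 6000 ft.
ISA temperature at 6000 ft = 15 − 2 × (6000/1000) = 3°C.
ISA deviation = -27 − 3 = -30°C.
Density altitude = 6000 + 120 × (-30) = 2400 ft.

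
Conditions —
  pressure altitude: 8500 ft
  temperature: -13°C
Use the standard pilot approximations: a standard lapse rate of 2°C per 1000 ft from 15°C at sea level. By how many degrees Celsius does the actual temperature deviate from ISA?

ISA-11°C

ISA temperature at 8500 ft = 15 − 2 × (8500/1000) = -2°C.
Deviation = OAT − ISA = -13 − (-2) = -11°C.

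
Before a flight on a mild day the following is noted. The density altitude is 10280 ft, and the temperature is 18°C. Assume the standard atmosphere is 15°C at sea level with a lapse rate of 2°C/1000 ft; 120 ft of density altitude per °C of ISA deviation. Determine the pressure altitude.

DA = PA + 120 × (OAT − (15 − 2·PA/1000)) = PA + 120·OAT − 1800 + 0.24·PA = 1.24·PA + 120·OAT − 1800.
So 1.24·PA = 10280 − 120 × 18 + 1800 = 9920.
PA = 9920 / 1.24 = 8000 ft.

8000 ft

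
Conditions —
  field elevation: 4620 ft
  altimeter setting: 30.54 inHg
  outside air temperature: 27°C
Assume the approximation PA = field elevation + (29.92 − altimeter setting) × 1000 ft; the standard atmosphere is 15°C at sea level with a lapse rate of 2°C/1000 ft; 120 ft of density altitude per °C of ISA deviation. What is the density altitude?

6400 ft

Pressure altitude = 4620 + (29.92 − 30.54) × 1000 = 4620 + (-620) = 4000 ft.
ISA temperature at 4000 ft = 15 − 2 × (4000/1000) = 7°C.
ISA deviation = 27 − 7 = +20°C.
Density altitude = 4000 + 120 × (20) = 6400 ft.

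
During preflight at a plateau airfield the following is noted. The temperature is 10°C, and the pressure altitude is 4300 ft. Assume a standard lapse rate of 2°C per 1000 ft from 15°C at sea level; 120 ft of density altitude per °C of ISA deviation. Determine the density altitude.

ISA temperature at 4300 ft = 15 − 2 × (4300/1000) = 6.4°C.
ISA deviation = 10 − 6.4 = +3.6°C.
Density altitude = 4300 + 120 × (3.6) = 4300 + (+432) = 4732 ft.

4732 ft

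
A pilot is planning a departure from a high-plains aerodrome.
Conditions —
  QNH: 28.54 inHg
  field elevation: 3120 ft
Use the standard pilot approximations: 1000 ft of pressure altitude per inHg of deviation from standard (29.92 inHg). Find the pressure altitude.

Pressure correction = (29.92 − 28.54) × 1000 = +1380 ft.
Pressure altitude = 3120 + (+1380) = 4500 ft.

4500 ft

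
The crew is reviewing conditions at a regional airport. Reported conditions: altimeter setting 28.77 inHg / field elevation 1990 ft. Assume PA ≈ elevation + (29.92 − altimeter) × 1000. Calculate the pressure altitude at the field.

3140 ft

Pressure correction = (29.92 − 28.77) × 1000 = +1150 ft.
Pressure altitude = 1990 + (+1150) = 3140 ft.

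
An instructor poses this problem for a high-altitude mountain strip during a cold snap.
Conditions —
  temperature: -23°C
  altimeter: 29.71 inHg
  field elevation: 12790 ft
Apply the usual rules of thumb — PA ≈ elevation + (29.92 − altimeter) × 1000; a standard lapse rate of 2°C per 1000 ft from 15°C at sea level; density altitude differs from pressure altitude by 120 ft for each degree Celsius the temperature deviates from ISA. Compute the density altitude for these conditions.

Pressure altitude = 12790 + (29.92 − 29.71) × 1000 = 12790 + (+210) = 13000 ft.
ISA temperature at 13000 ft = 15 − 2 × (13000/1000) = -11°C.
ISA deviation = -23 − (-11) = -12°C.
Density altitude = 13000 + 120 × (-12) = 11560 ft.

11560 ft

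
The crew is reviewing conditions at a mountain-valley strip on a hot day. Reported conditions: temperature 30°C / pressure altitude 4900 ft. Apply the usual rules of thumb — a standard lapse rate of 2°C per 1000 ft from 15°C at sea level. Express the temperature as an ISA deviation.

ISA temperature at 4900 ft = 15 − 2 × (4900/1000) = 5.2°C.
Deviation = OAT − ISA = 30 − 5.2 = +24.8°C.

ISA+24.8°C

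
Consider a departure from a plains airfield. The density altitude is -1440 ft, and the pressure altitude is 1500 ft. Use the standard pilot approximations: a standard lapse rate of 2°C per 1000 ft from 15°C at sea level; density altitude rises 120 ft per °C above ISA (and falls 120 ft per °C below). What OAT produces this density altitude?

-12.5°C

Density altitude − pressure altitude = -1440 − 1500 = -2940 ft.
At 120 ft/°C that is an ISA deviation of -2940/120 = -24.5°C.
ISA temperature at 1500 ft = 15 − 2 × (1500/1000) = 12°C.
OAT = ISA + deviation = 12 + (-24.5) = -12.5°C.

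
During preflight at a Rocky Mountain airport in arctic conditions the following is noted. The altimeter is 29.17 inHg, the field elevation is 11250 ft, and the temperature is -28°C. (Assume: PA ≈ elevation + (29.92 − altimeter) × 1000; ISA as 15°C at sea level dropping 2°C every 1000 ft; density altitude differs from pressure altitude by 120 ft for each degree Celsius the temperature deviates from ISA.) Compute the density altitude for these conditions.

9720 ft

Pressure altitude = 11250 + (29.92 − 29.17) × 1000 = 11250 + (+750) = 12000 ft.
ISA temperature at 12000 ft = 15 − 2 × (12000/1000) = -9°C.
ISA deviation = -28 − (-9) = -19°C.
Density altitude = 12000 + 120 × (-19) = 9720 ft.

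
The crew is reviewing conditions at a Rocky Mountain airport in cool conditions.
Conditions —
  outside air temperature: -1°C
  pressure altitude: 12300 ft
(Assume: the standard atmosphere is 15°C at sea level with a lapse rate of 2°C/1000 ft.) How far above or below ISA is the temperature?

ISA+8.6°C

ISA temperature at 12300 ft = 15 − 2 × (12300/1000) = -9.6°C.
Deviation = OAT − ISA = -1 − (-9.6) = +8.6°C.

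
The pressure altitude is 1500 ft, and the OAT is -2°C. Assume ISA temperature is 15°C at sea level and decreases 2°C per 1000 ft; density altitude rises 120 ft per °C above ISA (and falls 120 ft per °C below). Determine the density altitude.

ISA temperature at 1500 ft = 15 − 2 × (1500/1000) = 12°C.
ISA deviation = -2 − 12 = -14°C.
Density altitude = 1500 + 120 × (-14) = 1500 + (-1680) = -180 ft.

-180 ft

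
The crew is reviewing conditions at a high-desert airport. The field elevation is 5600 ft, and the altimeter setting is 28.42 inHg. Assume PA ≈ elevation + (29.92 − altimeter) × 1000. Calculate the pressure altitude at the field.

7100 ft

Pressure correction = (29.92 − 28.42) × 1000 = +1500 ft.
Pressure altitude = 5600 + (+1500) = 7100 ft.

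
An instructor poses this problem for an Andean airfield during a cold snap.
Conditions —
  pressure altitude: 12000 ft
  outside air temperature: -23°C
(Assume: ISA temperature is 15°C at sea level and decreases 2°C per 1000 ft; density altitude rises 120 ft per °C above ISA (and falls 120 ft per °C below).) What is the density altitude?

ISA temperature at 12000 ft = 15 − 2 × (12000/1000) = -9°C.
ISA deviation = -23 − (-9) = -14°C.
Density altitude = 12000 + 120 × (-14) = 12000 + (-1680) = 10320 ft.

10320 ft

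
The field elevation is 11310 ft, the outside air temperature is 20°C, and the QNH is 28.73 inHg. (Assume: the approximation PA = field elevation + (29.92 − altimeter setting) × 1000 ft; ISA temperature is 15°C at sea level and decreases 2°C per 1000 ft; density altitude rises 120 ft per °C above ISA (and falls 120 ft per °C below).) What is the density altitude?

Pressure altitude = 11310 + (29.92 − 28.73) × 1000 = 11310 + (+1190) = 12500 ft.
ISA temperature at 12500 ft = 15 − 2 × (12500/1000) = -10°C.
ISA deviation = 20 − (-10) = +30°C.
Density altitude = 12500 + 120 × (30) = 16100 ft.

16100 ft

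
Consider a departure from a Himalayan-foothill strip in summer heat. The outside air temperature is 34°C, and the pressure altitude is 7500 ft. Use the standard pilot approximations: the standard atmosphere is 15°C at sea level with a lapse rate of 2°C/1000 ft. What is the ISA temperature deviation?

ISA temperature at 7500 ft = 15 − 2 × (7500/1000) = 0°C.
Deviation = OAT − ISA = 34 − 0 = +34°C.

ISA+34°C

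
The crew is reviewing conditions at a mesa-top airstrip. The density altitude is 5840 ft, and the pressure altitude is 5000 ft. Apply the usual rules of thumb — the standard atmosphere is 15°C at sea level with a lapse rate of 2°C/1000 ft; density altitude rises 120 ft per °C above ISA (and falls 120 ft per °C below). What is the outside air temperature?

Density altitude − pressure altitude = 5840 − 5000 = +840 ft.
At 120 ft/°C that is an ISA deviation of 840/120 = +7°C.
ISA temperature at 5000 ft = 15 − 2 × (5000/1000) = 5°C.
OAT = ISA + deviation = 5 + (+7) = 12°C.

12°C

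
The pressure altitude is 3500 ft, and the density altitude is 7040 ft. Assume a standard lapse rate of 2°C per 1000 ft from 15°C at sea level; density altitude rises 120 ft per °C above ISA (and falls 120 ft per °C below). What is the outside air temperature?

Density altitude − pressure altitude = 7040 − 3500 = +3540 ft.
At 120 ft/°C that is an ISA deviation of 3540/120 = +29.5°C.
ISA temperature at 3500 ft = 15 − 2 × (3500/1000) = 8°C.
OAT = ISA + deviation = 8 + (+29.5) = 37.5°C.

37.5°C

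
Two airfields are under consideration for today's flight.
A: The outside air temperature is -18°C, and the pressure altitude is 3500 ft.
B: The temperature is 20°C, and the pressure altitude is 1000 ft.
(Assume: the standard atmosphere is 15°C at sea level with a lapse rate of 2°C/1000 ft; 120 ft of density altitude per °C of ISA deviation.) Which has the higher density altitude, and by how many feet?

B by 1460 ft

A: ISA temp = 8°C, deviation -26°C, DA = 3500 + 120 × (-26) = 380 ft.
B: ISA temp = 13°C, deviation +7°C, DA = 1000 + 120 × 7 = 1840 ft.
B is higher by 1840 − 380 = 1460 ft.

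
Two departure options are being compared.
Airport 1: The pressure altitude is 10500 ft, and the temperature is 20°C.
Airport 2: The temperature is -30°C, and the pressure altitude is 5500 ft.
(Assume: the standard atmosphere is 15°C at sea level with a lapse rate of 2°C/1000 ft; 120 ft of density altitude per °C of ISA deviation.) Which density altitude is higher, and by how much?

Airport 1: ISA temp = -6°C, deviation +26°C, DA = 10500 + 120 × 26 = 13620 ft.
Airport 2: ISA temp = 4°C, deviation -34°C, DA = 5500 + 120 × (-34) = 1420 ft.
Airport 1 is higher by 13620 − 1420 = 12200 ft.

Airport 1 by 12200 ft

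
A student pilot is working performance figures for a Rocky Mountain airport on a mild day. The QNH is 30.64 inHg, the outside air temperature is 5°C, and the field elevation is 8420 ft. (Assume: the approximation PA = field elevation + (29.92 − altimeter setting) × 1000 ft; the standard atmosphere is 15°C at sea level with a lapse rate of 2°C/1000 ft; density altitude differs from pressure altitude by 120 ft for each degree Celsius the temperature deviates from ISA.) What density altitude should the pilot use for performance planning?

8348 ft

Pressure altitude = 8420 + (29.92 − 30.64) × 1000 = 8420 + (-720) = 7700 ft.
ISA temperature at 7700 ft = 15 − 2 × (7700/1000) = -0.4°C.
ISA deviation = 5 − (-0.4) = +5.4°C.
Density altitude = 7700 + 120 × (5.4) = 8348 ft.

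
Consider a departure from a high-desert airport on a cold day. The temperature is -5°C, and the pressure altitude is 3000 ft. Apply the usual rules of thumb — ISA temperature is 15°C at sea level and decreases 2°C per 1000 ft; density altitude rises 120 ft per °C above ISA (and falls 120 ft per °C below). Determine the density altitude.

1320 ft

ISA temperature at 3000 ft = 15 − 2 × (3000/1000) = 9°C.
ISA deviation = -5 − 9 = -14°C.
Density altitude = 3000 + 120 × (-14) = 3000 + (-1680) = 1320 ft.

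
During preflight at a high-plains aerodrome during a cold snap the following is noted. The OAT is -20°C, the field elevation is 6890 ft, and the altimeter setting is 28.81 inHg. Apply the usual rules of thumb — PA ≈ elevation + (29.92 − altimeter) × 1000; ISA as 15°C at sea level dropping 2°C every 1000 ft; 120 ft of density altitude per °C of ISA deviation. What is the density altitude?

Pressure altitude = 6890 + (29.92 − 28.81) × 1000 = 6890 + (+1110) = 8000 ft.
ISA temperature at 8000 ft = 15 − 2 × (8000/1000) = -1°C.
ISA deviation = -20 − (-1) = -19°C.
Density altitude = 8000 + 120 × (-19) = 5720 ft.

5720 ft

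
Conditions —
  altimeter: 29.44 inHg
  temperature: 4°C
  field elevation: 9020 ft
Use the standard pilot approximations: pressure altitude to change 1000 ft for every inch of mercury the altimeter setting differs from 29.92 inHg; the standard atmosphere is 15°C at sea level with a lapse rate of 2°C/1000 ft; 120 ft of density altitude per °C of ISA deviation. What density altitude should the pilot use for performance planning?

Pressure altitude = 9020 + (29.92 − 29.44) × 1000 = 9020 + (+480) = 9500 ft.
ISA temperature at 9500 ft = 15 − 2 × (9500/1000) = -4°C.
ISA deviation = 4 − (-4) = +8°C.
Density altitude = 9500 + 120 × (8) = 10460 ft.

10460 ft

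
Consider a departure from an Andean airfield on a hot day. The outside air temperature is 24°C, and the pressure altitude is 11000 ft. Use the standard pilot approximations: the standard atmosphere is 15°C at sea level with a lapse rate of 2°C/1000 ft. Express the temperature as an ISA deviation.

ISA temperature at 11000 ft = 15 − 2 × (11000/1000) = -7°C.
Deviation = OAT − ISA = 24 − (-7) = +31°C.

ISA+31°C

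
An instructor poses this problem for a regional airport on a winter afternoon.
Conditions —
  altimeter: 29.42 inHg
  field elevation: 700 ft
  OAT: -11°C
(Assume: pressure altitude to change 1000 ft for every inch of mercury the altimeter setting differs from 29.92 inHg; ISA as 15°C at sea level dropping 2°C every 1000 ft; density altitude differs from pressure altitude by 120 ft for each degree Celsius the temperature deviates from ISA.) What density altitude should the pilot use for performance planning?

Pressure altitude = 700 + (29.92 − 29.42) × 1000 = 700 + (+500) = 1200 ft.
ISA temperature at 1200 ft = 15 − 2 × (1200/1000) = 12.6°C.
ISA deviation = -11 − 12.6 = -23.6°C.
Density altitude = 1200 + 120 × (-23.6) = -1632 ft.

-1632 ft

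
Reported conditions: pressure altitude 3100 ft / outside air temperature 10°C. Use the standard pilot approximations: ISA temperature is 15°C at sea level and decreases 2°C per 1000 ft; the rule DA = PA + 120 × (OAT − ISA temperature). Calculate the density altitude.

3244 ft

ISA temperature at 3100 ft = 15 − 2 × (3100/1000) = 8.8°C.
ISA deviation = 10 − 8.8 = +1.2°C.
Density altitude = 3100 + 120 × (1.2) = 3100 + (+144) = 3244 ft.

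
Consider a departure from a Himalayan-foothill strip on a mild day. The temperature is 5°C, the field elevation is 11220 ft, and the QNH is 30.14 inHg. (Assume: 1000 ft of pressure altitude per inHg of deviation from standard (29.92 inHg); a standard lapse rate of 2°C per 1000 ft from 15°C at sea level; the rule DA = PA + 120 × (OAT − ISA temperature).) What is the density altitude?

12440 ft

Pressure altitude = 11220 + (29.92 − 30.14) × 1000 = 11220 + (-220) = 11000 ft.
ISA temperature at 11000 ft = 15 − 2 × (11000/1000) = -7°C.
ISA deviation = 5 − (-7) = +12°C.
Density altitude = 11000 + 120 × (12) = 12440 ft.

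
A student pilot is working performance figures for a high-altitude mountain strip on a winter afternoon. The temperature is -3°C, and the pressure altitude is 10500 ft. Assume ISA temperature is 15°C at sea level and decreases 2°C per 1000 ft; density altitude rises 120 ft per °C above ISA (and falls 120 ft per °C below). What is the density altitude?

10860 ft

ISA temperature at 10500 ft = 15 − 2 × (10500/1000) = -6°C.
ISA deviation = -3 − (-6) = +3°C.
Density altitude = 10500 + 120 × (3) = 10500 + (+360) = 10860 ft.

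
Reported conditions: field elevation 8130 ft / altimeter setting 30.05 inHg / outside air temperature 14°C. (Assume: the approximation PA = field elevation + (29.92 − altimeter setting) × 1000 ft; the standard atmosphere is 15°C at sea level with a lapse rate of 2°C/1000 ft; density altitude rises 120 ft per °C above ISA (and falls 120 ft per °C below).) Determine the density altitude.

Pressure altitude = 8130 + (29.92 − 30.05) × 1000 = 8130 + (-130) = 8000 ft.
ISA temperature at 8000 ft = 15 − 2 × (8000/1000) = -1°C.
ISA deviation = 14 − (-1) = +15°C.
Density altitude = 8000 + 120 × (15) = 9800 ft.

9800 ft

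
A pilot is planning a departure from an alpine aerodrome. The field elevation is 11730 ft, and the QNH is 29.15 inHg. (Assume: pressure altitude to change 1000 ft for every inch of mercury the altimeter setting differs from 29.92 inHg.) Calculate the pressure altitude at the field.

Pressure correction = (29.92 − 29.15) × 1000 = +770 ft.
Pressure altitude = 11730 + (+770) = 12500 ft.

12500 ft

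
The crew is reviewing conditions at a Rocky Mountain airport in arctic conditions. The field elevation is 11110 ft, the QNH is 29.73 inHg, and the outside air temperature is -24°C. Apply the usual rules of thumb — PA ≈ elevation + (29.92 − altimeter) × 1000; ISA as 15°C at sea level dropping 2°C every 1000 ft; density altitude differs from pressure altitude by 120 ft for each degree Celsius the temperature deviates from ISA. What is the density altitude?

9332 ft

Pressure altitude = 11110 + (29.92 − 29.73) × 1000 = 11110 + (+190) = 11300 ft.
ISA temperature at 11300 ft = 15 − 2 × (11300/1000) = -7.6°C.
ISA deviation = -24 − (-7.6) = -16.4°C.
Density altitude = 11300 + 120 × (-16.4) = 9332 ft.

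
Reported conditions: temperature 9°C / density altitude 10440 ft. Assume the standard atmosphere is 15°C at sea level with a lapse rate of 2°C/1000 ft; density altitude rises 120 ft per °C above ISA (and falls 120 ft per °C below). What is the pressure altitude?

DA = PA + 120 × (OAT − (15 − 2·PA/1000)) = PA + 120·OAT − 1800 + 0.24·PA = 1.24·PA + 120·OAT − 1800.
So 1.24·PA = 10440 − 120 × 9 + 1800 = 11160.
PA = 11160 / 1.24 = 9000 ft.

9000 ft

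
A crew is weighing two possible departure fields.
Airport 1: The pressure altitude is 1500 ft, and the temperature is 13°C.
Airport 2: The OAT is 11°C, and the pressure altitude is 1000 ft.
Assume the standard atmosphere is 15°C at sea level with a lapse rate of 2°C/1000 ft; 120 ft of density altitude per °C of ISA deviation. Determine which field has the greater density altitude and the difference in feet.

Airport 1: ISA temp = 12°C, deviation +1°C, DA = 1500 + 120 × 1 = 1620 ft.
Airport 2: ISA temp = 13°C, deviation -2°C, DA = 1000 + 120 × (-2) = 760 ft.
Airport 1 is higher by 1620 − 760 = 860 ft.

Airport 1 by 860 ft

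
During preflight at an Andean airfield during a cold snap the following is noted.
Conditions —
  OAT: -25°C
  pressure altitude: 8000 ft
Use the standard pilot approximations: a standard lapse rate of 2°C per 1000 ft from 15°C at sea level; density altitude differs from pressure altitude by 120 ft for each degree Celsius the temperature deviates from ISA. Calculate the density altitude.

5120 ft

ISA temperature at 8000 ft = 15 − 2 × (8000/1000) = -1°C.
ISA deviation = -25 − (-1) = -24°C.
Density altitude = 8000 + 120 × (-24) = 8000 + (-2880) = 5120 ft.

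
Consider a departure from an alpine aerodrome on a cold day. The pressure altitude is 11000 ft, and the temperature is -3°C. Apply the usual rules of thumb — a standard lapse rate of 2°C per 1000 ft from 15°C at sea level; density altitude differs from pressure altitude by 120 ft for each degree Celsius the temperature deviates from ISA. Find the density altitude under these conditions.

ISA temperature at 11000 ft = 15 − 2 × (11000/1000) = -7°C.
ISA deviation = -3 − (-7) = +4°C.
Density altitude = 11000 + 120 × (4) = 11000 + (+480) = 11480 ft.

11480 ft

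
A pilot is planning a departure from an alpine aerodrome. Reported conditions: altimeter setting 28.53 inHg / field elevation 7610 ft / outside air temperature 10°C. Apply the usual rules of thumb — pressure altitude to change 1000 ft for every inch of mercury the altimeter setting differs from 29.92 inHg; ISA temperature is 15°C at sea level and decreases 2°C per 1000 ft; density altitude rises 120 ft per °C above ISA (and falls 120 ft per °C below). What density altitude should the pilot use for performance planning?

10560 ft

Pressure altitude = 7610 + (29.92 − 28.53) × 1000 = 7610 + (+1390) = 9000 ft.
ISA temperature at 9000 ft = 15 − 2 × (9000/1000) = -3°C.
ISA deviation = 10 − (-3) = +13°C.
Density altitude = 9000 + 120 × (13) = 10560 ft.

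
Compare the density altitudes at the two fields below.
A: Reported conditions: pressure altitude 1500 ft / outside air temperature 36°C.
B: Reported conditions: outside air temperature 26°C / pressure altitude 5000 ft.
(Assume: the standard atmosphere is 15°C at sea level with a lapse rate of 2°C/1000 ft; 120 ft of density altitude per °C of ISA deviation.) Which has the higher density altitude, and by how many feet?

A: ISA temp = 12°C, deviation +24°C, DA = 1500 + 120 × 24 = 4380 ft.
B: ISA temp = 5°C, deviation +21°C, DA = 5000 + 120 × 21 = 7520 ft.
B is higher by 7520 − 4380 = 3140 ft.

B by 3140 ft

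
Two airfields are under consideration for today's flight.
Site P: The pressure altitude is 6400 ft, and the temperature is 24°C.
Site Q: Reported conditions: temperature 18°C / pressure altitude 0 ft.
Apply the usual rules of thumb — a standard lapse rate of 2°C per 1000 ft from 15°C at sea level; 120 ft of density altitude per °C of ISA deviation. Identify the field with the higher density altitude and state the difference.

Site P: ISA temp = 2.2°C, deviation +21.8°C, DA = 6400 + 120 × 21.8 = 9016 ft.
Site Q: ISA temp = 15°C, deviation +3°C, DA = 0 + 120 × 3 = 360 ft.
Site P is higher by 9016 − 360 = 8656 ft.

Site P by 8656 ft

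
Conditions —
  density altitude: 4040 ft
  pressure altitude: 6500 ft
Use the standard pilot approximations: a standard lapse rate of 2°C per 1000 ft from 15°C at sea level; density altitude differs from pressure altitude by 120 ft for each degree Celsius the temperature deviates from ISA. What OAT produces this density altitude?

Density altitude − pressure altitude = 4040 − 6500 = -2460 ft.
At 120 ft/°C that is an ISA deviation of -2460/120 = -20.5°C.
ISA temperature at 6500 ft = 15 − 2 × (6500/1000) = 2°C.
OAT = ISA + deviation = 2 + (-20.5) = -18.5°C.

-18.5°C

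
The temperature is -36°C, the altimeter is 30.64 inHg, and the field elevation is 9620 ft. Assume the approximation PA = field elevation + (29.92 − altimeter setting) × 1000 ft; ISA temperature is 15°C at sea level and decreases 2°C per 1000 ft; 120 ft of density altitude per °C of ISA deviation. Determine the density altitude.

4916 ft

Pressure altitude = 9620 + (29.92 − 30.64) × 1000 = 9620 + (-720) = 8900 ft.
ISA temperature at 8900 ft = 15 − 2 × (8900/1000) = -2.8°C.
ISA deviation = -36 − (-2.8) = -33.2°C.
Density altitude = 8900 + 120 × (-33.2) = 4916 ft.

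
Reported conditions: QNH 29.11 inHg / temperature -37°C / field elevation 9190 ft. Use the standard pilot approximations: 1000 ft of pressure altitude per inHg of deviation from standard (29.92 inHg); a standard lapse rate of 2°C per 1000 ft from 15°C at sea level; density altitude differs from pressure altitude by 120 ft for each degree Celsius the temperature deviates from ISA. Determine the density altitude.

Pressure altitude = 9190 + (29.92 − 29.11) × 1000 = 9190 + (+810) = 10000 ft.
ISA temperature at 10000 ft = 15 − 2 × (10000/1000) = -5°C.
ISA deviation = -37 − (-5) = -32°C.
Density altitude = 10000 + 120 × (-32) = 6160 ft.

6160 ft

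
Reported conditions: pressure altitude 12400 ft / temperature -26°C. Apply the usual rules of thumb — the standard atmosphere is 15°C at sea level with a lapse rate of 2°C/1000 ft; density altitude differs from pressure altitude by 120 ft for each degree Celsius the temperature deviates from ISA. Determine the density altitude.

10456 ft

ISA temperature at 12400 ft = 15 − 2 × (12400/1000) = -9.8°C.
ISA deviation = -26 − (-9.8) = -16.2°C.
Density altitude = 12400 + 120 × (-16.2) = 12400 + (-1944) = 10456 ft.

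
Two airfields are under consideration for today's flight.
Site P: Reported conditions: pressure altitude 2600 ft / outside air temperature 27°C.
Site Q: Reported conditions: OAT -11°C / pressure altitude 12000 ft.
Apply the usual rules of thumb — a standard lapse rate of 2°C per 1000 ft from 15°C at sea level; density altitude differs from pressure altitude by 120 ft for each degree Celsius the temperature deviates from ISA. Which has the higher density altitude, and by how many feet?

Site Q by 7096 ft

Site P: ISA temp = 9.8°C, deviation +17.2°C, DA = 2600 + 120 × 17.2 = 4664 ft.
Site Q: ISA temp = -9°C, deviation -2°C, DA = 12000 + 120 × (-2) = 11760 ft.
Site Q is higher by 11760 − 4664 = 7096 ft.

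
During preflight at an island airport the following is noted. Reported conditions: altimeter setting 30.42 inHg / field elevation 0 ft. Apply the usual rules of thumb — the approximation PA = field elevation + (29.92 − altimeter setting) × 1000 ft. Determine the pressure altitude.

Pressure correction = (29.92 − 30.42) × 1000 = -500 ft.
Pressure altitude = 0 + (-500) = -500 ft.

-500 ft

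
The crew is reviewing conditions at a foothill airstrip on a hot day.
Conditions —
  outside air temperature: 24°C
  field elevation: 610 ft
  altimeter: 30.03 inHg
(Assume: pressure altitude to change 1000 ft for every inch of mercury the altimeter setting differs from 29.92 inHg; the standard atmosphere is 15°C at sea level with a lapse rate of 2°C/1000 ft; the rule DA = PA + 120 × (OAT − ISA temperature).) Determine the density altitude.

1700 ft

Pressure altitude = 610 + (29.92 − 30.03) × 1000 = 610 + (-110) = 500 ft.
ISA temperature at 500 ft = 15 − 2 × (500/1000) = 14°C.
ISA deviation = 24 − 14 = +10°C.
Density altitude = 500 + 120 × (10) = 1700 ft.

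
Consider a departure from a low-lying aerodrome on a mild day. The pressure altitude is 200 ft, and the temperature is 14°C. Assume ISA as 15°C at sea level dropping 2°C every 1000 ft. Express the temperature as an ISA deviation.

ISA-0.6°C

ISA temperature at 200 ft = 15 − 2 × (200/1000) = 14.6°C.
Deviation = OAT − ISA = 14 − 14.6 = -0.6°C.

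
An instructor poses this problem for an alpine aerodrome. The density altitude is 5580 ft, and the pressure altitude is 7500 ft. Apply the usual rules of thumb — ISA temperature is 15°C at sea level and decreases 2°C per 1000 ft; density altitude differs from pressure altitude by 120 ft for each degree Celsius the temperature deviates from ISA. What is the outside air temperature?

-16°C

Density altitude − pressure altitude = 5580 − 7500 = -1920 ft.
At 120 ft/°C that is an ISA deviation of -1920/120 = -16°C.
ISA temperature at 7500 ft = 15 − 2 × (7500/1000) = 0°C.
OAT = ISA + deviation = 0 + (-16) = -16°C.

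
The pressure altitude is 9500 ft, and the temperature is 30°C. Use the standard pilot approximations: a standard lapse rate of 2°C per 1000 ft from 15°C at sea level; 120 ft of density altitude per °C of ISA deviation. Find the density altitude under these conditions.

13580 ft

ISA temperature at 9500 ft = 15 − 2 × (9500/1000) = -4°C.
ISA deviation = 30 − (-4) = +34°C.
Density altitude = 9500 + 120 × (34) = 9500 + (+4080) = 13580 ft.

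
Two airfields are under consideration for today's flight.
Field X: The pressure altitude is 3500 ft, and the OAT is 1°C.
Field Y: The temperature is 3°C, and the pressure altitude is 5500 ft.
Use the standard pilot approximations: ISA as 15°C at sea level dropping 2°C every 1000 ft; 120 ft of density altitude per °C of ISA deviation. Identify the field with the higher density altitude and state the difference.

Field Y by 2720 ft

Field X: ISA temp = 8°C, deviation -7°C, DA = 3500 + 120 × (-7) = 2660 ft.
Field Y: ISA temp = 4°C, deviation -1°C, DA = 5500 + 120 × (-1) = 5380 ft.
Field Y is higher by 5380 − 2660 = 2720 ft.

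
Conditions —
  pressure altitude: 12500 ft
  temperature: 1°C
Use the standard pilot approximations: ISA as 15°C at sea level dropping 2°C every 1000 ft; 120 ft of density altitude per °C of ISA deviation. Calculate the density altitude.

13820 ft

ISA temperature at 12500 ft = 15 − 2 × (12500/1000) = -10°C.
ISA deviation = 1 − (-10) = +11°C.
Density altitude = 12500 + 120 × (11) = 12500 + (+1320) = 13820 ft.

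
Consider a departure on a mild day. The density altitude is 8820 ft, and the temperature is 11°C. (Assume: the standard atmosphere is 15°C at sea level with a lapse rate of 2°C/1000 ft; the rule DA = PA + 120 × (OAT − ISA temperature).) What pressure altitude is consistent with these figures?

7500 ft

DA = PA + 120 × (OAT − (15 − 2·PA/1000)) = PA + 120·OAT − 1800 + 0.24·PA = 1.24·PA + 120·OAT − 1800.
So 1.24·PA = 8820 − 120 × 11 + 1800 = 9300.
PA = 9300 / 1.24 = 7500 ft.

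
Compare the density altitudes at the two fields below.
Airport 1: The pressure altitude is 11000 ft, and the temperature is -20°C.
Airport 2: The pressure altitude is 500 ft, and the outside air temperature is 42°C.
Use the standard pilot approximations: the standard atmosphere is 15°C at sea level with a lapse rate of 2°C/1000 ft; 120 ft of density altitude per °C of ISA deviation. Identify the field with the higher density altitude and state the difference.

Airport 1 by 5580 ft

Airport 1: ISA temp = -7°C, deviation -13°C, DA = 11000 + 120 × (-13) = 9440 ft.
Airport 2: ISA temp = 14°C, deviation +28°C, DA = 500 + 120 × 28 = 3860 ft.
Airport 1 is higher by 9440 − 3860 = 5580 ft.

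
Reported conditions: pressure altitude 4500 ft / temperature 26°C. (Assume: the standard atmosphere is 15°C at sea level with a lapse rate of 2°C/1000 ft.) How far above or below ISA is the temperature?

ISA+20°C

ISA temperature at 4500 ft = 15 − 2 × (4500/1000) = 6°C.
Deviation = OAT − ISA = 26 − 6 = +20°C.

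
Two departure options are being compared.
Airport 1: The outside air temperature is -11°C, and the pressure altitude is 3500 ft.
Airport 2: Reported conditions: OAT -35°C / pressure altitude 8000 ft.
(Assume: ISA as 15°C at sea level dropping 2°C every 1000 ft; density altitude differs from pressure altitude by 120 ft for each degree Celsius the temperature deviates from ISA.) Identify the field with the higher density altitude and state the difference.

Airport 2 by 2700 ft

Airport 1: ISA temp = 8°C, deviation -19°C, DA = 3500 + 120 × (-19) = 1220 ft.
Airport 2: ISA temp = -1°C, deviation -34°C, DA = 8000 + 120 × (-34) = 3920 ft.
Airport 2 is higher by 3920 − 1220 = 2700 ft.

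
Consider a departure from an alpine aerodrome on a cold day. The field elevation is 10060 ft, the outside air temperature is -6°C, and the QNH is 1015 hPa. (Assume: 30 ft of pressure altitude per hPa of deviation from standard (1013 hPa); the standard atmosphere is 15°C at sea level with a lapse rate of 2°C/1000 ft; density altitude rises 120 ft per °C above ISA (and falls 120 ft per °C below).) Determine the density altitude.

Pressure altitude = 10060 + (1013 − 1015) × 30 = 10060 + (-60) = 10000 ft.
ISA temperature at 10000 ft = 15 − 2 × (10000/1000) = -5°C.
ISA deviation = -6 − (-5) = -1°C.
Density altitude = 10000 + 120 × (-1) = 9880 ft.

9880 ft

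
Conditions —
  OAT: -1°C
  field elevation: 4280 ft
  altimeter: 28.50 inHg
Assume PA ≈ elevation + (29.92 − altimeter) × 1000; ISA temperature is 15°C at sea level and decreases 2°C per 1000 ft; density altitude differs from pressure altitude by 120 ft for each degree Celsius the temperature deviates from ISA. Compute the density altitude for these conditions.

5148 ft

Pressure altitude = 4280 + (29.92 − 28.50) × 1000 = 4280 + (+1420) = 5700 ft.
ISA temperature at 5700 ft = 15 − 2 × (5700/1000) = 3.6°C.
ISA deviation = -1 − 3.6 = -4.6°C.
Density altitude = 5700 + 120 × (-4.6) = 5148 ft.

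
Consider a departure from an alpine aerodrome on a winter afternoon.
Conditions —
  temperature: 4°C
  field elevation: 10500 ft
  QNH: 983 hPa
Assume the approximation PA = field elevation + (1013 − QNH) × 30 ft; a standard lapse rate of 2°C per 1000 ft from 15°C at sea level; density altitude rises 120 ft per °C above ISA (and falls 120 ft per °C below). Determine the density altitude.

Pressure altitude = 10500 + (1013 − 983) × 30 = 10500 + (+900) = 11400 ft.
ISA temperature at 11400 ft = 15 − 2 × (11400/1000) = -7.8°C.
ISA deviation = 4 − (-7.8) = +11.8°C.
Density altitude = 11400 + 120 × (11.8) = 12816 ft.

12816 ft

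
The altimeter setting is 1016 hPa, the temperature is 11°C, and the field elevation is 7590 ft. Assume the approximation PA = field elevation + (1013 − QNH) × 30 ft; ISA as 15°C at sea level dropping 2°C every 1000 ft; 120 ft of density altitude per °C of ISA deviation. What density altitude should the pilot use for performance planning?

Pressure altitude = 7590 + (1013 − 1016) × 30 = 7590 + (-90) = 7500 ft.
ISA temperature at 7500 ft = 15 − 2 × (7500/1000) = 0°C.
ISA deviation = 11 − 0 = +11°C.
Density altitude = 7500 + 120 × (11) = 8820 ft.

8820 ft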